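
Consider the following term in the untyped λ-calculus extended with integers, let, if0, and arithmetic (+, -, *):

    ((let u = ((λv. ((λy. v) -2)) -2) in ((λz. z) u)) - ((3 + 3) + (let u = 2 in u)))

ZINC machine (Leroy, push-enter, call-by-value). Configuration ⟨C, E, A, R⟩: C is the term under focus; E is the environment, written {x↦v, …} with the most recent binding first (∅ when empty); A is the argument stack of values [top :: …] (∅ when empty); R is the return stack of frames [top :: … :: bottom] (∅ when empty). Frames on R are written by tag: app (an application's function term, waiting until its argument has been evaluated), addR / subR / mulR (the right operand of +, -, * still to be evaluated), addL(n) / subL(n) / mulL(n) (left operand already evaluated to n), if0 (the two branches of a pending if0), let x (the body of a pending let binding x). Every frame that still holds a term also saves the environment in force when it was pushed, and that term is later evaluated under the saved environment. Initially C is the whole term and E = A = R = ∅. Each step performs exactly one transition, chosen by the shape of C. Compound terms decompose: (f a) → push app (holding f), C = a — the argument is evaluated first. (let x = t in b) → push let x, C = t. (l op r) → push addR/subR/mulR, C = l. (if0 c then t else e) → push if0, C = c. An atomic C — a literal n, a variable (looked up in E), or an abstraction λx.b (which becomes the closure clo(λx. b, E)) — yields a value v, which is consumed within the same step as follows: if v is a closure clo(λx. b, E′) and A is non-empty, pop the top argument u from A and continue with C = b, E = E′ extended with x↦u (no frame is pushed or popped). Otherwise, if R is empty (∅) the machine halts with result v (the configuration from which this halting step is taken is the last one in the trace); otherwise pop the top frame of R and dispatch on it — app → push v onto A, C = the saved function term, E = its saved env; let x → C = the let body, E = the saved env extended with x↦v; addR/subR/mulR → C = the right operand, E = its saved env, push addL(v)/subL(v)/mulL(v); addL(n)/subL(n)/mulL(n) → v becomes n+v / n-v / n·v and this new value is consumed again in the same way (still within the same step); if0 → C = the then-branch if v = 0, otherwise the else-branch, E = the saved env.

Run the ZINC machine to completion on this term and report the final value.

[0] [C=((let u = ((λv. ((λy. v) -2)) -2) in ((λz. z) u)) - ((3 + 3) + (let u = 2 in u))) | E=∅ | A=∅ | R=∅]
[1] [C=(let u = ((λv. ((λy. v) -2)) -2) in ((λz. z) u)) | E=∅ | A=∅ | R=[subR]]
[2] [C=((λv. ((λy. v) -2)) -2) | E=∅ | A=∅ | R=[let u :: subR]]
[3] [C=-2 | E=∅ | A=∅ | R=[app :: let u :: subR]]
[4] [C=(λv. ((λy. v) -2)) | E=∅ | A=[-2] | R=[let u :: subR]]
[5] [C=((λy. v) -2) | E={v↦-2} | A=∅ | R=[let u :: subR]]
[6] [C=-2 | E={v↦-2} | A=∅ | R=[app :: let u :: subR]]
[7] [C=(λy. v) | E={v↦-2} | A=[-2] | R=[let u :: subR]]
[8] [C=v | E={y↦-2, v↦-2} | A=∅ | R=[let u :: subR]]
[9] [C=((λz. z) u) | E={u↦-2} | A=∅ | R=[subR]]
[10] [C=u | E={u↦-2} | A=∅ | R=[app :: subR]]
[11] [C=(λz. z) | E={u↦-2} | A=[-2] | R=[subR]]
[12] [C=z | E={z↦-2, u↦-2} | A=∅ | R=[subR]]
[13] [C=((3 + 3) + (let u = 2 in u)) | E=∅ | A=∅ | R=[subL(-2)]]
[14] [C=(3 + 3) | E=∅ | A=∅ | R=[addR :: subL(-2)]]
[15] [C=3 | E=∅ | A=∅ | R=[addR :: addR :: subL(-2)]]
[16] [C=3 | E=∅ | A=∅ | R=[addL(3) :: addR :: subL(-2)]]
[17] [C=(let u = 2 in u) | E=∅ | A=∅ | R=[addL(6) :: subL(-2)]]
[18] [C=2 | E=∅ | A=∅ | R=[let u :: addL(6) :: subL(-2)]]
[19] [C=u | E={u↦2} | A=∅ | R=[addL(6) :: subL(-2)]]
→ final value -10

Answer: -10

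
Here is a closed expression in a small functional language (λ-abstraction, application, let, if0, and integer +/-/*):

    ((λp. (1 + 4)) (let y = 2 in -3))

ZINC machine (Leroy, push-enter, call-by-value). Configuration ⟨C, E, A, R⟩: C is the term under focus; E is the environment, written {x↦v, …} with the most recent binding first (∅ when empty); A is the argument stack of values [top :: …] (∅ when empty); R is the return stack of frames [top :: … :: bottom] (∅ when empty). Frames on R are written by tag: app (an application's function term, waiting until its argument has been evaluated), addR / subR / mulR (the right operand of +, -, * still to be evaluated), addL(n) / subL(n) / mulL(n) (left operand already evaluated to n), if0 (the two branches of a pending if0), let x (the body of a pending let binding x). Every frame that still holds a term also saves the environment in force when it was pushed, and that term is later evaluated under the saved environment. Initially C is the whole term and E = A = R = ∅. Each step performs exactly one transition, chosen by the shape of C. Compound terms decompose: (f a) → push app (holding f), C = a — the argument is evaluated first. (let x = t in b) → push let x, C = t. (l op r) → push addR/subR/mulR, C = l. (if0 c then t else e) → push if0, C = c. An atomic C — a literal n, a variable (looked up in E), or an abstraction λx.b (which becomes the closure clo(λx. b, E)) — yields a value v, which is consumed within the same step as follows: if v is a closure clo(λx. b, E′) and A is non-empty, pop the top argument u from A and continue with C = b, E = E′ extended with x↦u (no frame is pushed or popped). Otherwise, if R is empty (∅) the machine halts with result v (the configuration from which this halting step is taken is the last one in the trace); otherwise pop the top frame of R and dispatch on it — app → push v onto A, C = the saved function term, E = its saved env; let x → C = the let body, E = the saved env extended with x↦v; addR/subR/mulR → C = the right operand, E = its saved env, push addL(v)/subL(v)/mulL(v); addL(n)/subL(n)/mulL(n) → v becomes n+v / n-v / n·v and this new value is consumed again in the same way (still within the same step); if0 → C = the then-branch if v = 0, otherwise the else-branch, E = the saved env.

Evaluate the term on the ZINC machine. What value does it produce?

Answer: 5

Derivation:
[0] <C=((λp. (1 + 4)) (let y = 2 in -3)), E=∅, A=∅, R=∅>
[1] <C=(let y = 2 in -3), E=∅, A=∅, R=[app]>
[2] <C=2, E=∅, A=∅, R=[let y :: app]>
[3] <C=-3, E={y↦2}, A=∅, R=[app]>
[4] <C=(λp. (1 + 4)), E=∅, A=[-3], R=∅>
[5] <C=(1 + 4), E={p↦-3}, A=∅, R=∅>
[6] <C=1, E={p↦-3}, A=∅, R=[addR]>
[7] <C=4, E={p↦-3}, A=∅, R=[addL(1)]>
→ final value 5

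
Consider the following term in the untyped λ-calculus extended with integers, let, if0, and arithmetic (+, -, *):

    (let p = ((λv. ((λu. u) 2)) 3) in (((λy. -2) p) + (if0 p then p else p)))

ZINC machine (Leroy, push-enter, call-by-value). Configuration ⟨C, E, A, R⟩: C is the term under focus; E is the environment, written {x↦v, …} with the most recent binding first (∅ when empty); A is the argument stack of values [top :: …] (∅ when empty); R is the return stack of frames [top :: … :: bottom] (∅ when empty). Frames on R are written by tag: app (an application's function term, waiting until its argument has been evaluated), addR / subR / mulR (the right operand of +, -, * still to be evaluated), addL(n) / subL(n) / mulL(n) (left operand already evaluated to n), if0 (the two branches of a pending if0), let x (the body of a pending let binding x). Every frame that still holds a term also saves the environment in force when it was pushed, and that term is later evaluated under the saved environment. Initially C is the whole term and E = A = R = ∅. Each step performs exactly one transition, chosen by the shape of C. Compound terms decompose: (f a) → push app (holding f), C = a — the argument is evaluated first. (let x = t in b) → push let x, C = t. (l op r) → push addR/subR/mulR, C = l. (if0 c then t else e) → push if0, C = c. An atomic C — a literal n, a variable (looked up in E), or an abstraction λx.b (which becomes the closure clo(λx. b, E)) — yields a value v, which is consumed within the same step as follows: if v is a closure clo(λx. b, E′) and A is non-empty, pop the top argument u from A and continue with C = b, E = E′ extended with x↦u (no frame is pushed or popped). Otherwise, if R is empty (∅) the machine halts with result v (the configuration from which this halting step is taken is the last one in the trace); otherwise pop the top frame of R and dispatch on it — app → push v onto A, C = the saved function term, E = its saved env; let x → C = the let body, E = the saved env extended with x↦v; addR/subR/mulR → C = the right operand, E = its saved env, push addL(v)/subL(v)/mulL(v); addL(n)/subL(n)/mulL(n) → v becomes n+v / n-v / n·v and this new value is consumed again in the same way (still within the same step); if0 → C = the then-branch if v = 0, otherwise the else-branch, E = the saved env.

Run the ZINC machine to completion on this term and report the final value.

[0] ⟨C=(let p = ((λv. ((λu. u) 2)) 3) in (((λy. -2) p) + (if0 p then p else p))); E=∅; A=∅; R=∅⟩
[1] ⟨C=((λv. ((λu. u) 2)) 3); E=∅; A=∅; R=[let p]⟩
[2] ⟨C=3; E=∅; A=∅; R=[app :: let p]⟩
[3] ⟨C=(λv. ((λu. u) 2)); E=∅; A=[3]; R=[let p]⟩
[4] ⟨C=((λu. u) 2); E={v↦3}; A=∅; R=[let p]⟩
[5] ⟨C=2; E={v↦3}; A=∅; R=[app :: let p]⟩
[6] ⟨C=(λu. u); E={v↦3}; A=[2]; R=[let p]⟩
[7] ⟨C=u; E={u↦2, v↦3}; A=∅; R=[let p]⟩
[8] ⟨C=(((λy. -2) p) + (if0 p then p else p)); E={p↦2}; A=∅; R=∅⟩
[9] ⟨C=((λy. -2) p); E={p↦2}; A=∅; R=[addR]⟩
[10] ⟨C=p; E={p↦2}; A=∅; R=[app :: addR]⟩
[11] ⟨C=(λy. -2); E={p↦2}; A=[2]; R=[addR]⟩
[12] ⟨C=-2; E={y↦2, p↦2}; A=∅; R=[addR]⟩
[13] ⟨C=(if0 p then p else p); E={p↦2}; A=∅; R=[addL(-2)]⟩
[14] ⟨C=p; E={p↦2}; A=∅; R=[if0 :: addL(-2)]⟩
[15] ⟨C=p; E={p↦2}; A=∅; R=[addL(-2)]⟩
→ final value 0

Answer: 0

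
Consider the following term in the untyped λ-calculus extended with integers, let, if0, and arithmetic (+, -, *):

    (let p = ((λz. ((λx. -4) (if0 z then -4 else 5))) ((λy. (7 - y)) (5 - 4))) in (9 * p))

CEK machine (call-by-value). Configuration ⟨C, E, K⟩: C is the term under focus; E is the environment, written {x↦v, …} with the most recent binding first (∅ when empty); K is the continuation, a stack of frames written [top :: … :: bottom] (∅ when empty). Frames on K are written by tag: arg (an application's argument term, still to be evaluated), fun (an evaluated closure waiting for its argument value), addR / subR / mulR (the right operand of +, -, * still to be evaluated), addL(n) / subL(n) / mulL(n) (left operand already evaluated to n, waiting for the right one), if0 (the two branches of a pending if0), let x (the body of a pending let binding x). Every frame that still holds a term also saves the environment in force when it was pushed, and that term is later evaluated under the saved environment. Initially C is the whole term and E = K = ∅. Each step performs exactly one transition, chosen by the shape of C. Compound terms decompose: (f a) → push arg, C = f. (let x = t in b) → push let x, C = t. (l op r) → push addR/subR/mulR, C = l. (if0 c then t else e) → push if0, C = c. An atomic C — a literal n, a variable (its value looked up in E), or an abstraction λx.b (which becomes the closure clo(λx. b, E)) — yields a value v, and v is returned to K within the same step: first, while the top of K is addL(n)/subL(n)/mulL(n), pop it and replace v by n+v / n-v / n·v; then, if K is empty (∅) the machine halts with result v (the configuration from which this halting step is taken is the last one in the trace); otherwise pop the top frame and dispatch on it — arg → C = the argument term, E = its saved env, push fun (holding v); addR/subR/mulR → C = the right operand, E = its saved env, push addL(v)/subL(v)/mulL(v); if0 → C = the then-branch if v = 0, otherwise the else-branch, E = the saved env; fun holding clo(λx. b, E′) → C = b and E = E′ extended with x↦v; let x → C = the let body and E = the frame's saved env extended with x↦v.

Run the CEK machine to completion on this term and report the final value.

t=0: ⟨C=(let p = ((λz. ((λx. -4) (if0 z then -4 else 5))) ((λy. (7 - y)) (5 - 4))) in (9 * p)); E=∅; K=∅⟩
t=1: ⟨C=((λz. ((λx. -4) (if0 z then -4 else 5))) ((λy. (7 - y)) (5 - 4))); E=∅; K=[let p]⟩
t=2: ⟨C=(λz. ((λx. -4) (if0 z then -4 else 5))); E=∅; K=[arg :: let p]⟩
t=3: ⟨C=((λy. (7 - y)) (5 - 4)); E=∅; K=[fun :: let p]⟩
t=4: ⟨C=(λy. (7 - y)); E=∅; K=[arg :: fun :: let p]⟩
t=5: ⟨C=(5 - 4); E=∅; K=[fun :: fun :: let p]⟩
t=6: ⟨C=5; E=∅; K=[subR :: fun :: fun :: let p]⟩
t=7: ⟨C=4; E=∅; K=[subL(5) :: fun :: fun :: let p]⟩
t=8: ⟨C=(7 - y); E={y↦1}; K=[fun :: let p]⟩
t=9: ⟨C=7; E={y↦1}; K=[subR :: fun :: let p]⟩
t=10: ⟨C=y; E={y↦1}; K=[subL(7) :: fun :: let p]⟩
t=11: ⟨C=((λx. -4) (if0 z then -4 else 5)); E={z↦6}; K=[let p]⟩
t=12: ⟨C=(λx. -4); E={z↦6}; K=[arg :: let p]⟩
t=13: ⟨C=(if0 z then -4 else 5); E={z↦6}; K=[fun :: let p]⟩
t=14: ⟨C=z; E={z↦6}; K=[if0 :: fun :: let p]⟩
t=15: ⟨C=5; E={z↦6}; K=[fun :: let p]⟩
t=16: ⟨C=-4; E={x↦5, z↦6}; K=[let p]⟩
t=17: ⟨C=(9 * p); E={p↦-4}; K=∅⟩
t=18: ⟨C=9; E={p↦-4}; K=[mulR]⟩
t=19: ⟨C=p; E={p↦-4}; K=[mulL(9)]⟩
→ final value -36

Answer: -36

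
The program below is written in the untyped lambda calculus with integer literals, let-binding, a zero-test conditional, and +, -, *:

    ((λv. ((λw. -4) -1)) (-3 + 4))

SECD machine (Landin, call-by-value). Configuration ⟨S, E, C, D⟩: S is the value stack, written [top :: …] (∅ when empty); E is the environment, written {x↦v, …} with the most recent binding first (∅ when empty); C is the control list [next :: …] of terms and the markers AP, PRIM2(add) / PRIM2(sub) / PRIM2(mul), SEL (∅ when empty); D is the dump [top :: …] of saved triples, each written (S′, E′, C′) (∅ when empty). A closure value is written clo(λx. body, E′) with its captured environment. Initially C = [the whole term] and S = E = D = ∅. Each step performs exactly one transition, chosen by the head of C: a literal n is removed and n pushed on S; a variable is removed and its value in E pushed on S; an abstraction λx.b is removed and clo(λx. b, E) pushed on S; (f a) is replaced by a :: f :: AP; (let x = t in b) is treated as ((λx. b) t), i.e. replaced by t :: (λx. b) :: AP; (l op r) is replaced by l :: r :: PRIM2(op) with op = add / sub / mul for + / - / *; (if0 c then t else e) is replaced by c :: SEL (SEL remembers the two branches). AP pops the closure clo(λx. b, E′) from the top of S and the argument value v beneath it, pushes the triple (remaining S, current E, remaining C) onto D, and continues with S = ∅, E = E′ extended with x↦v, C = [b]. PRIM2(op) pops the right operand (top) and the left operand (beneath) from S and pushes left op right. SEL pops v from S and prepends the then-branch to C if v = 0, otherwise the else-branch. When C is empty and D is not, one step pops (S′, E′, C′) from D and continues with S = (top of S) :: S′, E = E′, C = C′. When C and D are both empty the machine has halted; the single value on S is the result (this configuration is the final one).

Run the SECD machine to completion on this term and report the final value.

[0] ⟨S=∅; E=∅; C=[((λv. ((λw. -4) -1)) (-3 + 4))]; D=∅⟩
[1] ⟨S=∅; E=∅; C=[(-3 + 4) :: (λv. ((λw. -4) -1)) :: AP]; D=∅⟩
[2] ⟨S=∅; E=∅; C=[-3 :: 4 :: PRIM2(add) :: (λv. ((λw. -4) -1)) :: AP]; D=∅⟩
[3] ⟨S=[-3]; E=∅; C=[4 :: PRIM2(add) :: (λv. ((λw. -4) -1)) :: AP]; D=∅⟩
[4] ⟨S=[4 :: -3]; E=∅; C=[PRIM2(add) :: (λv. ((λw. -4) -1)) :: AP]; D=∅⟩
[5] ⟨S=[1]; E=∅; C=[(λv. ((λw. -4) -1)) :: AP]; D=∅⟩
[6] ⟨S=[clo(λv. ((λw. -4) -1), ∅) :: 1]; E=∅; C=[AP]; D=∅⟩
[7] ⟨S=∅; E={v↦1}; C=[((λw. -4) -1)]; D=[(∅, ∅, ∅)]⟩
[8] ⟨S=∅; E={v↦1}; C=[-1 :: (λw. -4) :: AP]; D=[(∅, ∅, ∅)]⟩
[9] ⟨S=[-1]; E={v↦1}; C=[(λw. -4) :: AP]; D=[(∅, ∅, ∅)]⟩
[10] ⟨S=[clo(λw. -4, {v↦1}) :: -1]; E={v↦1}; C=[AP]; D=[(∅, ∅, ∅)]⟩
[11] ⟨S=∅; E={w↦-1, v↦1}; C=[-4]; D=[(∅, {v↦1}, ∅) :: (∅, ∅, ∅)]⟩
[12] ⟨S=[-4]; E={w↦-1, v↦1}; C=∅; D=[(∅, {v↦1}, ∅) :: (∅, ∅, ∅)]⟩
[13] ⟨S=[-4]; E={v↦1}; C=∅; D=[(∅, ∅, ∅)]⟩
[14] ⟨S=[-4]; E=∅; C=∅; D=∅⟩
→ final value -4

Answer: -4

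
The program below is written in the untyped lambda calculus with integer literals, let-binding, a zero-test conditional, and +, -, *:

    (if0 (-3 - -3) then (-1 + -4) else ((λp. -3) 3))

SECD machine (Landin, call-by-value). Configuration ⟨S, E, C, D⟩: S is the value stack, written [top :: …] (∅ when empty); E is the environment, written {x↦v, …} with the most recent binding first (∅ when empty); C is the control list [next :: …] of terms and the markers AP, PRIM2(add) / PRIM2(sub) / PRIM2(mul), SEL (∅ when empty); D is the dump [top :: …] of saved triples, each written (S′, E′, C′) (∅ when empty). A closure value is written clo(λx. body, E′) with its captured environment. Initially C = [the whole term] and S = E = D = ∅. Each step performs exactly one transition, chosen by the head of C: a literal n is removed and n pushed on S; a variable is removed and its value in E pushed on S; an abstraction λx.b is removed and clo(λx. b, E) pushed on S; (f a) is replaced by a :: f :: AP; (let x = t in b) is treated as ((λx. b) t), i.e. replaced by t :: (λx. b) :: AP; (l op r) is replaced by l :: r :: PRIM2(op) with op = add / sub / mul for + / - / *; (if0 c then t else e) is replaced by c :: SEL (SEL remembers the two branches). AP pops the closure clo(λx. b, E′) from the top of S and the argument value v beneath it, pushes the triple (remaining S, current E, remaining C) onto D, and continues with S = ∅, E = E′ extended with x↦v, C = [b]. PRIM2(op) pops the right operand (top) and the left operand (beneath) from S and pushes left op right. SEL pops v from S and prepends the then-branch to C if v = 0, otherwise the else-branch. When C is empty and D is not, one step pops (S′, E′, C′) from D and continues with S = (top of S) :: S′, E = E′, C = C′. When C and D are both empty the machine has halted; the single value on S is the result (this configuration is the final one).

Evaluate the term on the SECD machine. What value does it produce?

Answer: -5

Derivation:
[0] <S=∅, E=∅, C=[(if0 (-3 - -3) then (-1 + -4) else ((λp. -3) 3))], D=∅>
[1] <S=∅, E=∅, C=[(-3 - -3) :: SEL], D=∅>
[2] <S=∅, E=∅, C=[-3 :: -3 :: PRIM2(sub) :: SEL], D=∅>
[3] <S=[-3], E=∅, C=[-3 :: PRIM2(sub) :: SEL], D=∅>
[4] <S=[-3 :: -3], E=∅, C=[PRIM2(sub) :: SEL], D=∅>
[5] <S=[0], E=∅, C=[SEL], D=∅>
[6] <S=∅, E=∅, C=[(-1 + -4)], D=∅>
[7] <S=∅, E=∅, C=[-1 :: -4 :: PRIM2(add)], D=∅>
[8] <S=[-1], E=∅, C=[-4 :: PRIM2(add)], D=∅>
[9] <S=[-4 :: -1], E=∅, C=[PRIM2(add)], D=∅>
[10] <S=[-5], E=∅, C=∅, D=∅>
→ final value -5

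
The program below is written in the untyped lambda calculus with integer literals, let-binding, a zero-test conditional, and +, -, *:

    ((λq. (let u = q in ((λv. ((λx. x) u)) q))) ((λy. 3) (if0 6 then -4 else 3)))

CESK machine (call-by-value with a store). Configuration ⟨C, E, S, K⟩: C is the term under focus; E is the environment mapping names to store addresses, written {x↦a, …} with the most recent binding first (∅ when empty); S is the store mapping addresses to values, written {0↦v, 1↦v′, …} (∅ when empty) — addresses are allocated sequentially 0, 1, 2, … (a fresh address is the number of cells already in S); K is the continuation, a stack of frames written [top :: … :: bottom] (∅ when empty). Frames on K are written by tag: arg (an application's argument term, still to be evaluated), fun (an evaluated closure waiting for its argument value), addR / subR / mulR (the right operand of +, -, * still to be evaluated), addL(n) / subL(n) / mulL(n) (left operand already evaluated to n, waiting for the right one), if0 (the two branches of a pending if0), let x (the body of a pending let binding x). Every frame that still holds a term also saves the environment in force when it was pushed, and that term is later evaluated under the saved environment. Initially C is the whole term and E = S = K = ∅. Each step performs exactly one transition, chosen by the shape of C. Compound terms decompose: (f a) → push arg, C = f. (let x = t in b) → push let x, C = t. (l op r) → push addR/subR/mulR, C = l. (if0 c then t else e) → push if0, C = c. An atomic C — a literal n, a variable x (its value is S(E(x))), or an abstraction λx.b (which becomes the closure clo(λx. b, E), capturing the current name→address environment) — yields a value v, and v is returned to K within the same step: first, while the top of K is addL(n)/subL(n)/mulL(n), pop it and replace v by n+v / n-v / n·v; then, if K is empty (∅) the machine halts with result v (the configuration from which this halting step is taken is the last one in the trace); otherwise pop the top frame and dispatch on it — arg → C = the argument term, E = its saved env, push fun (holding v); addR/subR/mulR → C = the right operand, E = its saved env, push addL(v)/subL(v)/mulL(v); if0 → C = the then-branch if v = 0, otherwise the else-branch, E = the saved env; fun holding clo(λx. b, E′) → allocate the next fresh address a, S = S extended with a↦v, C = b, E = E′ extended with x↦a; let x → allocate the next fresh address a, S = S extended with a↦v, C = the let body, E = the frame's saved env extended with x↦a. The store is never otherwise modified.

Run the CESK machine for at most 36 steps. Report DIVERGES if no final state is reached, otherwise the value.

t=0: <C=((λq. (let u = q in ((λv. ((λx. x) u)) q))) ((λy. 3) (if0 6 then -4 else 3))), E=∅, S=∅, K=∅>
t=1: <C=(λq. (let u = q in ((λv. ((λx. x) u)) q))), E=∅, S=∅, K=[arg]>
t=2: <C=((λy. 3) (if0 6 then -4 else 3)), E=∅, S=∅, K=[fun]>
t=3: <C=(λy. 3), E=∅, S=∅, K=[arg :: fun]>
t=4: <C=(if0 6 then -4 else 3), E=∅, S=∅, K=[fun :: fun]>
t=5: <C=6, E=∅, S=∅, K=[if0 :: fun :: fun]>
t=6: <C=3, E=∅, S=∅, K=[fun :: fun]>
t=7: <C=3, E={y↦0}, S={0↦3}, K=[fun]>
t=8: <C=(let u = q in ((λv. ((λx. x) u)) q)), E={q↦1}, S={0↦3, 1↦3}, K=∅>
t=9: <C=q, E={q↦1}, S={0↦3, 1↦3}, K=[let u]>
t=10: <C=((λv. ((λx. x) u)) q), E={u↦2, q↦1}, S={0↦3, 1↦3, 2↦3}, K=∅>
t=11: <C=(λv. ((λx. x) u)), E={u↦2, q↦1}, S={0↦3, 1↦3, 2↦3}, K=[arg]>
t=12: <C=q, E={u↦2, q↦1}, S={0↦3, 1↦3, 2↦3}, K=[fun]>
t=13: <C=((λx. x) u), E={v↦3, u↦2, q↦1}, S={0↦3, 1↦3, 2↦3, 3↦3}, K=∅>
t=14: <C=(λx. x), E={v↦3, u↦2, q↦1}, S={0↦3, 1↦3, 2↦3, 3↦3}, K=[arg]>
t=15: <C=u, E={v↦3, u↦2, q↦1}, S={0↦3, 1↦3, 2↦3, 3↦3}, K=[fun]>
t=16: <C=x, E={x↦4, v↦3, u↦2, q↦1}, S={0↦3, 1↦3, 2↦3, 3↦3, 4↦3}, K=∅>
→ final value 3

Answer: 3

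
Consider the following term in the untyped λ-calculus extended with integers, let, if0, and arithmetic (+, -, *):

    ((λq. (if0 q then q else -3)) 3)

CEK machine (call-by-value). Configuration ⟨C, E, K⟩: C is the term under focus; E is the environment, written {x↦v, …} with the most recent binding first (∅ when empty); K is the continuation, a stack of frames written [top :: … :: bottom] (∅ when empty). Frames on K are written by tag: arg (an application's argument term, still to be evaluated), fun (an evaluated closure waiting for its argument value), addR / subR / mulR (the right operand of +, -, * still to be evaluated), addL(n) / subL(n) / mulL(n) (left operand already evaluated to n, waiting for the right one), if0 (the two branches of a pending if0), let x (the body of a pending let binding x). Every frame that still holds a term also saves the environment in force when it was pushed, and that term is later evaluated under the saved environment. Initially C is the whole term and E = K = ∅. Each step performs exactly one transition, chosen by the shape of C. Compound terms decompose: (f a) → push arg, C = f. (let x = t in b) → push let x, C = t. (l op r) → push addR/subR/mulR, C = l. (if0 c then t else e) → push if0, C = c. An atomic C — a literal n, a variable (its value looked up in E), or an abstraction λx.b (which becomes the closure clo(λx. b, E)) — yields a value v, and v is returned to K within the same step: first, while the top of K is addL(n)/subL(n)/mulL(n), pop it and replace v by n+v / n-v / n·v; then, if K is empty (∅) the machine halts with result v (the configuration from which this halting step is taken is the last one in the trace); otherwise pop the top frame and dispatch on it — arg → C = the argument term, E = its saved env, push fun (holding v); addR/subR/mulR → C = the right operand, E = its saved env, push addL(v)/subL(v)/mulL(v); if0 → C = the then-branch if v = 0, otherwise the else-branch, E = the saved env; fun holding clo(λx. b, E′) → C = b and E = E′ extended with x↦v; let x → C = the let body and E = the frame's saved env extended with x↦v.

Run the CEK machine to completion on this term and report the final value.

Answer: -3

Execution trace:
[0] <C=((λq. (if0 q then q else -3)) 3), E=∅, K=∅>
[1] <C=(λq. (if0 q then q else -3)), E=∅, K=[arg]>
[2] <C=3, E=∅, K=[fun]>
[3] <C=(if0 q then q else -3), E={q↦3}, K=∅>
[4] <C=q, E={q↦3}, K=[if0]>
[5] <C=-3, E={q↦3}, K=∅>
→ final value -3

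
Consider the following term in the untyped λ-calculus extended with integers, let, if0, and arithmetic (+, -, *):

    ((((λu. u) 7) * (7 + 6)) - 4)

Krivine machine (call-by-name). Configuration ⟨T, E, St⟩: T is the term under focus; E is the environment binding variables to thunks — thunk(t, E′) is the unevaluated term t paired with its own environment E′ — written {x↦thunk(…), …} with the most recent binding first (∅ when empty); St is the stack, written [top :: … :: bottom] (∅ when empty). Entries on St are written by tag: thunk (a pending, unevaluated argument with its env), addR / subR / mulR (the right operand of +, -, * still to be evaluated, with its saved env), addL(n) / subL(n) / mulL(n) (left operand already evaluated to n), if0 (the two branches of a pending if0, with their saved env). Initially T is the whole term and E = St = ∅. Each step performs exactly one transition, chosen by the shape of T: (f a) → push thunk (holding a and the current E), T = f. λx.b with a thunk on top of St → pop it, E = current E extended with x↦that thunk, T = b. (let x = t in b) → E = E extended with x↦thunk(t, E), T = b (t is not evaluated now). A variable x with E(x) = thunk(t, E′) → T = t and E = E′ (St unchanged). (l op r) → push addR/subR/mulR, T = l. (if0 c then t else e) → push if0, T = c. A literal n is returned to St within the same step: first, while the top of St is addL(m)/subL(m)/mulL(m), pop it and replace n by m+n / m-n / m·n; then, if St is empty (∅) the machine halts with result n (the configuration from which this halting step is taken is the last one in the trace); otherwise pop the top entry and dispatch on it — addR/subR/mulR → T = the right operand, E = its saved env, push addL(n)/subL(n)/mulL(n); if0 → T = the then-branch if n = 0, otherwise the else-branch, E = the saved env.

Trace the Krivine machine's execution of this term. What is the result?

step 0: [T=((((λu. u) 7) * (7 + 6)) - 4) | E=∅ | St=∅]
step 1: [T=(((λu. u) 7) * (7 + 6)) | E=∅ | St=[subR]]
step 2: [T=((λu. u) 7) | E=∅ | St=[mulR :: subR]]
step 3: [T=(λu. u) | E=∅ | St=[thunk :: mulR :: subR]]
step 4: [T=u | E={u↦thunk(7, ∅)} | St=[mulR :: subR]]
step 5: [T=7 | E=∅ | St=[mulR :: subR]]
step 6: [T=(7 + 6) | E=∅ | St=[mulL(7) :: subR]]
step 7: [T=7 | E=∅ | St=[addR :: mulL(7) :: subR]]
step 8: [T=6 | E=∅ | St=[addL(7) :: mulL(7) :: subR]]
step 9: [T=4 | E=∅ | St=[subL(91)]]
→ final value 87

Answer: 87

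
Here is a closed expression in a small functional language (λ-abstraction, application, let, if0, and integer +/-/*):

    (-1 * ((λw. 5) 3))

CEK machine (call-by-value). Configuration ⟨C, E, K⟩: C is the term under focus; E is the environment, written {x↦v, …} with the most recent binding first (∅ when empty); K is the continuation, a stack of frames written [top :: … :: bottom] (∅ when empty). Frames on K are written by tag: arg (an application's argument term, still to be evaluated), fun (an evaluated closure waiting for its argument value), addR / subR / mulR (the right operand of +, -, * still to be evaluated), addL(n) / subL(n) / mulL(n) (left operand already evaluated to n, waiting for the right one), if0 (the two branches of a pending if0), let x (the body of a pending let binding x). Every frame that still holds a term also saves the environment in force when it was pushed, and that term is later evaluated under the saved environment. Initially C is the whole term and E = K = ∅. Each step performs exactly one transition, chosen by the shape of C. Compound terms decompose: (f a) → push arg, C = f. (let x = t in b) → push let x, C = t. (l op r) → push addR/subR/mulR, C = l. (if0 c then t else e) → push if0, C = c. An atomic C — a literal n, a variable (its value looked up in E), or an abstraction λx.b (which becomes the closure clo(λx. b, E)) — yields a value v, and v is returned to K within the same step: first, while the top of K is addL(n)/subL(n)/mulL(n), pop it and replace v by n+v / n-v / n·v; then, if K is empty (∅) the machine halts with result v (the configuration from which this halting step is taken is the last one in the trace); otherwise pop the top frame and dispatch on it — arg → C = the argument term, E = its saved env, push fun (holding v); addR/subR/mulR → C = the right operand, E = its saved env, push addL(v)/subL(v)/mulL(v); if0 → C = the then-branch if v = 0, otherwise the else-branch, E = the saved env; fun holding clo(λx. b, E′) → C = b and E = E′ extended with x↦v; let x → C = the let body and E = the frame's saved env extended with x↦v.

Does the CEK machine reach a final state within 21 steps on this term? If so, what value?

Answer: -5

Derivation:
0. <C=(-1 * ((λw. 5) 3)), E=∅, K=∅>
1. <C=-1, E=∅, K=[mulR]>
2. <C=((λw. 5) 3), E=∅, K=[mulL(-1)]>
3. <C=(λw. 5), E=∅, K=[arg :: mulL(-1)]>
4. <C=3, E=∅, K=[fun :: mulL(-1)]>
5. <C=5, E={w↦3}, K=[mulL(-1)]>
→ final value -5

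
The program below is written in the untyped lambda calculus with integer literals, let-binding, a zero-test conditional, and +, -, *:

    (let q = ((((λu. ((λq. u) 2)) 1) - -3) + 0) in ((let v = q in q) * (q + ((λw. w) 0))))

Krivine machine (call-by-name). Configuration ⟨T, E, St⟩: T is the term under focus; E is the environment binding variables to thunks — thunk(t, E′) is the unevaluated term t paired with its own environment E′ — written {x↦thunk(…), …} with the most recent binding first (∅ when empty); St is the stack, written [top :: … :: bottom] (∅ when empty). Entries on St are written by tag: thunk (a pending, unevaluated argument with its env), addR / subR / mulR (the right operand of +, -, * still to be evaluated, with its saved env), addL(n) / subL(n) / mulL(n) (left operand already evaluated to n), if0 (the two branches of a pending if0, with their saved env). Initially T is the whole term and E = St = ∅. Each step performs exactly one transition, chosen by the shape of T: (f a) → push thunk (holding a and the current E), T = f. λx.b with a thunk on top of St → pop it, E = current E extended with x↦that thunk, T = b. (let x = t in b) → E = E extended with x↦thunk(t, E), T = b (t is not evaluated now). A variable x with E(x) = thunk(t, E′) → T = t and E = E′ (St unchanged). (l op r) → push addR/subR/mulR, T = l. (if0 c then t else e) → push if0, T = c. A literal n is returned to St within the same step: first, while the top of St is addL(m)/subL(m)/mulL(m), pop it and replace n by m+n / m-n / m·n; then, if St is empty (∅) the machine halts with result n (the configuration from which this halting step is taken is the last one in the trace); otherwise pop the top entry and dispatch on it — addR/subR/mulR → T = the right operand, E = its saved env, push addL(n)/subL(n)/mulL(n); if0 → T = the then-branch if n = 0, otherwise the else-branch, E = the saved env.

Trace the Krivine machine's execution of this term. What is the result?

Answer: 16

Derivation:
[0] [T=(let q = ((((λu. ((λq. u) 2)) 1) - -3) + 0) in ((let v = q in q) * (q + ((λw. w) 0)))) | E=∅ | St=∅]
[1] [T=((let v = q in q) * (q + ((λw. w) 0))) | E={q↦thunk(((((λu. ((λq. u) 2)) 1) - -3) + 0), ∅)} | St=∅]
[2] [T=(let v = q in q) | E={q↦thunk(((((λu. ((λq. u) 2)) 1) - -3) + 0), ∅)} | St=[mulR]]
[3] [T=q | E={v↦thunk(q, {q↦thunk(((((λu. ((λq. u) 2)) 1) - -3) + 0), ∅)}), q↦thunk(((((λu. ((λq. u) 2)) 1) - -3) + 0), ∅)} | St=[mulR]]
[4] [T=((((λu. ((λq. u) 2)) 1) - -3) + 0) | E=∅ | St=[mulR]]
[5] [T=(((λu. ((λq. u) 2)) 1) - -3) | E=∅ | St=[addR :: mulR]]
[6] [T=((λu. ((λq. u) 2)) 1) | E=∅ | St=[subR :: addR :: mulR]]
[7] [T=(λu. ((λq. u) 2)) | E=∅ | St=[thunk :: subR :: addR :: mulR]]
[8] [T=((λq. u) 2) | E={u↦thunk(1, ∅)} | St=[subR :: addR :: mulR]]
[9] [T=(λq. u) | E={u↦thunk(1, ∅)} | St=[thunk :: subR :: addR :: mulR]]
[10] [T=u | E={q↦thunk(2, {u↦thunk(1, ∅)}), u↦thunk(1, ∅)} | St=[subR :: addR :: mulR]]
[11] [T=1 | E=∅ | St=[subR :: addR :: mulR]]
[12] [T=-3 | E=∅ | St=[subL(1) :: addR :: mulR]]
[13] [T=0 | E=∅ | St=[addL(4) :: mulR]]
[14] [T=(q + ((λw. w) 0)) | E={q↦thunk(((((λu. ((λq. u) 2)) 1) - -3) + 0), ∅)} | St=[mulL(4)]]
[15] [T=q | E={q↦thunk(((((λu. ((λq. u) 2)) 1) - -3) + 0), ∅)} | St=[addR :: mulL(4)]]
[16] [T=((((λu. ((λq. u) 2)) 1) - -3) + 0) | E=∅ | St=[addR :: mulL(4)]]
[17] [T=(((λu. ((λq. u) 2)) 1) - -3) | E=∅ | St=[addR :: addR :: mulL(4)]]
[18] [T=((λu. ((λq. u) 2)) 1) | E=∅ | St=[subR :: addR :: addR :: mulL(4)]]
[19] [T=(λu. ((λq. u) 2)) | E=∅ | St=[thunk :: subR :: addR :: addR :: mulL(4)]]
[20] [T=((λq. u) 2) | E={u↦thunk(1, ∅)} | St=[subR :: addR :: addR :: mulL(4)]]
[21] [T=(λq. u) | E={u↦thunk(1, ∅)} | St=[thunk :: subR :: addR :: addR :: mulL(4)]]
[22] [T=u | E={q↦thunk(2, {u↦thunk(1, ∅)}), u↦thunk(1, ∅)} | St=[subR :: addR :: addR :: mulL(4)]]
[23] [T=1 | E=∅ | St=[subR :: addR :: addR :: mulL(4)]]
[24] [T=-3 | E=∅ | St=[subL(1) :: addR :: addR :: mulL(4)]]
[25] [T=0 | E=∅ | St=[addL(4) :: addR :: mulL(4)]]
[26] [T=((λw. w) 0) | E={q↦thunk(((((λu. ((λq. u) 2)) 1) - -3) + 0), ∅)} | St=[addL(4) :: mulL(4)]]
[27] [T=(λw. w) | E={q↦thunk(((((λu. ((λq. u) 2)) 1) - -3) + 0), ∅)} | St=[thunk :: addL(4) :: mulL(4)]]
[28] [T=w | E={w↦thunk(0, {q↦thunk(((((λu. ((λq. u) 2)) 1) - -3) + 0), ∅)}), q↦thunk(((((λu. ((λq. u) 2)) 1) - -3) + 0), ∅)} | St=[addL(4) :: mulL(4)]]
[29] [T=0 | E={q↦thunk(((((λu. ((λq. u) 2)) 1) - -3) + 0), ∅)} | St=[addL(4) :: mulL(4)]]
→ final value 16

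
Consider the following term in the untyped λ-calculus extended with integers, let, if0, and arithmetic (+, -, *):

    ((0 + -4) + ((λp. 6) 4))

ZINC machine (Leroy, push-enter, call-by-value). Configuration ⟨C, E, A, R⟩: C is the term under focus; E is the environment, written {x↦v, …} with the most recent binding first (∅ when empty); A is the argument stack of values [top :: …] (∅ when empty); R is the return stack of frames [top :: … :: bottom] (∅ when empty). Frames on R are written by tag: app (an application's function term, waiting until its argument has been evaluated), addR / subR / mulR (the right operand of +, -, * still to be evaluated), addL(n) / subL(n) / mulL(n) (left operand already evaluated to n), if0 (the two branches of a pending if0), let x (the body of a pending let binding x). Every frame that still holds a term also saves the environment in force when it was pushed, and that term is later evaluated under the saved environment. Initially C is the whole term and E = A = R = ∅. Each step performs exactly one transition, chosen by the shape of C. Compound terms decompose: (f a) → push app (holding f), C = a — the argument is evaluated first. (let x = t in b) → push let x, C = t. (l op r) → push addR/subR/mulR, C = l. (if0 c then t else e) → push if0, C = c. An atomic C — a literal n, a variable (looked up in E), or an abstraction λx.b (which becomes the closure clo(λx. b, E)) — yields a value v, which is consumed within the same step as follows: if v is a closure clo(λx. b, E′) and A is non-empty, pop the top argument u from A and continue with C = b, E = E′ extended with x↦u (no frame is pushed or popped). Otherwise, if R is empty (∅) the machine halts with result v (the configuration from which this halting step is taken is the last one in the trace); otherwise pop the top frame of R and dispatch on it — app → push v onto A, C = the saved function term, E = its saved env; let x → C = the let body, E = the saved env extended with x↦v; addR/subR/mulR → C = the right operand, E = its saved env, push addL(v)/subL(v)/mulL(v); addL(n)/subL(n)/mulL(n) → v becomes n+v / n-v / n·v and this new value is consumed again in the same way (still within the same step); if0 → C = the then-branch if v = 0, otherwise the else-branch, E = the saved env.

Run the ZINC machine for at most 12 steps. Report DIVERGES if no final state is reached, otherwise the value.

step 0: <C=((0 + -4) + ((λp. 6) 4)), E=∅, A=∅, R=∅>
step 1: <C=(0 + -4), E=∅, A=∅, R=[addR]>
step 2: <C=0, E=∅, A=∅, R=[addR :: addR]>
step 3: <C=-4, E=∅, A=∅, R=[addL(0) :: addR]>
step 4: <C=((λp. 6) 4), E=∅, A=∅, R=[addL(-4)]>
step 5: <C=4, E=∅, A=∅, R=[app :: addL(-4)]>
step 6: <C=(λp. 6), E=∅, A=[4], R=[addL(-4)]>
step 7: <C=6, E={p↦4}, A=∅, R=[addL(-4)]>
→ final value 2

Answer: 2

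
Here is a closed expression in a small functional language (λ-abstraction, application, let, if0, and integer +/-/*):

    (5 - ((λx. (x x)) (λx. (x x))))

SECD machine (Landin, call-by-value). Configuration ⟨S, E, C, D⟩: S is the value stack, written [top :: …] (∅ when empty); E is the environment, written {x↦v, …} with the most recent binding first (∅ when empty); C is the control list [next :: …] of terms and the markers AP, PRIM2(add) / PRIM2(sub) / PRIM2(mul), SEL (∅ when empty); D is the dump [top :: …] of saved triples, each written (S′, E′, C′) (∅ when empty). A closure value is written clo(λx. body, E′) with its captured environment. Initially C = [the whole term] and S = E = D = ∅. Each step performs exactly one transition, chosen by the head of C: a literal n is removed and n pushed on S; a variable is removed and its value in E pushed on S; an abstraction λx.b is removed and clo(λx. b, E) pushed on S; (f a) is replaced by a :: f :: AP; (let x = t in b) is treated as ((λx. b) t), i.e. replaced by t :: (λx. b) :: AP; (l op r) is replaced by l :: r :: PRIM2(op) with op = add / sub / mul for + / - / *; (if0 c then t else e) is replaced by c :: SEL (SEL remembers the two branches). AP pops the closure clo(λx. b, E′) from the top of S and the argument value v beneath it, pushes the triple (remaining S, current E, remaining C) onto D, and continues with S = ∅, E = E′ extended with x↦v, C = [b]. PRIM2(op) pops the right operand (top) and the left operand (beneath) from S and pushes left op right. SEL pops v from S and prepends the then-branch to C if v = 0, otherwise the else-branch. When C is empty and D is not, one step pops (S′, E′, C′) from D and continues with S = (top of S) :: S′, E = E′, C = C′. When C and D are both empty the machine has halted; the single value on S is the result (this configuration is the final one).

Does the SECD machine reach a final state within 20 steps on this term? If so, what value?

Answer: DIVERGES (no final state within 20 steps)

Derivation:
0. <S=∅, E=∅, C=[(5 - ((λx. (x x)) (λx. (x x))))], D=∅>
1. <S=∅, E=∅, C=[5 :: ((λx. (x x)) (λx. (x x))) :: PRIM2(sub)], D=∅>
2. <S=[5], E=∅, C=[((λx. (x x)) (λx. (x x))) :: PRIM2(sub)], D=∅>
3. <S=[5], E=∅, C=[(λx. (x x)) :: (λx. (x x)) :: AP :: PRIM2(sub)], D=∅>
4. <S=[clo(λx. (x x), ∅) :: 5], E=∅, C=[(λx. (x x)) :: AP :: PRIM2(sub)], D=∅>
5. <S=[clo(λx. (x x), ∅) :: clo(λx. (x x), ∅) :: 5], E=∅, C=[AP :: PRIM2(sub)], D=∅>
6. <S=∅, E={x↦clo(λx. (x x), ∅)}, C=[(x x)], D=[([5], ∅, [PRIM2(sub)])]>
7. <S=∅, E={x↦clo(λx. (x x), ∅)}, C=[x :: x :: AP], D=[([5], ∅, [PRIM2(sub)])]>
8. <S=[clo(λx. (x x), ∅)], E={x↦clo(λx. (x x), ∅)}, C=[x :: AP], D=[([5], ∅, [PRIM2(sub)])]>
9. <S=[clo(λx. (x x), ∅) :: clo(λx. (x x), ∅)], E={x↦clo(λx. (x x), ∅)}, C=[AP], D=[([5], ∅, [PRIM2(sub)])]>
10. <S=∅, E={x↦clo(λx. (x x), ∅)}, C=[(x x)], D=[(∅, {x↦clo(λx. (x x), ∅)}, ∅) :: ([5], ∅, [PRIM2(sub)])]>
11. <S=∅, E={x↦clo(λx. (x x), ∅)}, C=[x :: x :: AP], D=[(∅, {x↦clo(λx. (x x), ∅)}, ∅) :: ([5], ∅, [PRIM2(sub)])]>
12. <S=[clo(λx. (x x), ∅)], E={x↦clo(λx. (x x), ∅)}, C=[x :: AP], D=[(∅, {x↦clo(λx. (x x), ∅)}, ∅) :: ([5], ∅, [PRIM2(sub)])]>
13. <S=[clo(λx. (x x), ∅) :: clo(λx. (x x), ∅)], E={x↦clo(λx. (x x), ∅)}, C=[AP], D=[(∅, {x↦clo(λx. (x x), ∅)}, ∅) :: ([5], ∅, [PRIM2(sub)])]>
14. <S=∅, E={x↦clo(λx. (x x), ∅)}, C=[(x x)], D=[(∅, {x↦clo(λx. (x x), ∅)}, ∅) :: (∅, {x↦clo(λx. (x x), ∅)}, ∅) :: ([5], ∅, [PRIM2(sub)])]>
15. <S=∅, E={x↦clo(λx. (x x), ∅)}, C=[x :: x :: AP], D=[(∅, {x↦clo(λx. (x x), ∅)}, ∅) :: (∅, {x↦clo(λx. (x x), ∅)}, ∅) :: ([5], ∅, [PRIM2(sub)])]>
16. <S=[clo(λx. (x x), ∅)], E={x↦clo(λx. (x x), ∅)}, C=[x :: AP], D=[(∅, {x↦clo(λx. (x x), ∅)}, ∅) :: (∅, {x↦clo(λx. (x x), ∅)}, ∅) :: ([5], ∅, [PRIM2(sub)])]>
17. <S=[clo(λx. (x x), ∅) :: clo(λx. (x x), ∅)], E={x↦clo(λx. (x x), ∅)}, C=[AP], D=[(∅, {x↦clo(λx. (x x), ∅)}, ∅) :: (∅, {x↦clo(λx. (x x), ∅)}, ∅) :: ([5], ∅, [PRIM2(sub)])]>
18. <S=∅, E={x↦clo(λx. (x x), ∅)}, C=[(x x)], D=[(∅, {x↦clo(λx. (x x), ∅)}, ∅) :: (∅, {x↦clo(λx. (x x), ∅)}, ∅) :: (∅, {x↦clo(λx. (x x), ∅)}, ∅) :: ([5], ∅, [PRIM2(sub)])]>
19. <S=∅, E={x↦clo(λx. (x x), ∅)}, C=[x :: x :: AP], D=[(∅, {x↦clo(λx. (x x), ∅)}, ∅) :: (∅, {x↦clo(λx. (x x), ∅)}, ∅) :: (∅, {x↦clo(λx. (x x), ∅)}, ∅) :: ([5], ∅, [PRIM2(sub)])]>
20. <S=[clo(λx. (x x), ∅)], E={x↦clo(λx. (x x), ∅)}, C=[x :: AP], D=[(∅, {x↦clo(λx. (x x), ∅)}, ∅) :: (∅, {x↦clo(λx. (x x), ∅)}, ∅) :: (∅, {x↦clo(λx. (x x), ∅)}, ∅) :: ([5], ∅, [PRIM2(sub)])]>
→ 20 transitions taken and the configuration is still not final: no result within 20 steps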